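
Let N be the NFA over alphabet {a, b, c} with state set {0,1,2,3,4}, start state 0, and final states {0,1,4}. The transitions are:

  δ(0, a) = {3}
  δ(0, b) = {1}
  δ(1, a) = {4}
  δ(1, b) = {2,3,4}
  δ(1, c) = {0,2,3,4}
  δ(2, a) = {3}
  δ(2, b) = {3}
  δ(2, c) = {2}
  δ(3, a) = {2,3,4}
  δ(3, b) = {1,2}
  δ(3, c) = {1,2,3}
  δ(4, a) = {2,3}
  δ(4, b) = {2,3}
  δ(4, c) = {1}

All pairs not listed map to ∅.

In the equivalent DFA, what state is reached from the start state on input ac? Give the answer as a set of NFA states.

{1,2,3}

Start: {0}.
δ(0,a) = {3}.
Union: {3}.
After a: {3}.
δ(3,c) = {1,2,3}.
Union: {1,2,3}.
After c: {1,2,3}.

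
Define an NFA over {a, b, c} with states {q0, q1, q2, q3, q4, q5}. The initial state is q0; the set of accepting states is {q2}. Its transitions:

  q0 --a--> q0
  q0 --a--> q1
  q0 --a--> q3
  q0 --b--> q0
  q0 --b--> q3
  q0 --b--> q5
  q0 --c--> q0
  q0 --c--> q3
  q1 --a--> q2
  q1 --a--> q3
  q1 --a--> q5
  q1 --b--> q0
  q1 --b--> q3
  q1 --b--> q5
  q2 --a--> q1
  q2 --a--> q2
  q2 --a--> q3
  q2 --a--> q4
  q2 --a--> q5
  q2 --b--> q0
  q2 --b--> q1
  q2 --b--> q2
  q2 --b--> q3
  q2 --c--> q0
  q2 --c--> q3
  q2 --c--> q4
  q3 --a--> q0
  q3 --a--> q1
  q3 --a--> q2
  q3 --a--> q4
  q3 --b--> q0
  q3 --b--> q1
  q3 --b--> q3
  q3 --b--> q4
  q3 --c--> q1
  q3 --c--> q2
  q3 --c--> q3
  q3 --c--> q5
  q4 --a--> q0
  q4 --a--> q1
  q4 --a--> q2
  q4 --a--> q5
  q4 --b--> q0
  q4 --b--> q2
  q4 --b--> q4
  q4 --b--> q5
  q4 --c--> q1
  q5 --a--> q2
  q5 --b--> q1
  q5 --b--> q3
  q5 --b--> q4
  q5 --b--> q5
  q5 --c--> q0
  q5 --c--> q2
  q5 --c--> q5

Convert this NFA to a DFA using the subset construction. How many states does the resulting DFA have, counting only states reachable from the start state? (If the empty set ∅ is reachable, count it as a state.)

Start state of the DFA: {q0}.
{q0} --a--> {q0, q1, q3}  [new]
{q0} --b--> {q0, q3, q5}  [new]
{q0} --c--> {q0, q3}  [new]
{q0, q1, q3} --a--> {q0, q1, q2, q3, q4, q5}  [new]
{q0, q1, q3} --b--> {q0, q1, q3, q4, q5}  [new]
{q0, q1, q3} --c--> {q0, q1, q2, q3, q5}  [new]
{q0, q3, q5} --a--> {q0, q1, q2, q3, q4}  [new]
{q0, q3, q5} --b--> {q0, q1, q3, q4, q5}  [seen]
{q0, q3, q5} --c--> {q0, q1, q2, q3, q5}  [seen]
{q0, q3} --a--> {q0, q1, q2, q3, q4}  [seen]
{q0, q3} --b--> {q0, q1, q3, q4, q5}  [seen]
{q0, q3} --c--> {q0, q1, q2, q3, q5}  [seen]
{q0, q1, q2, q3, q4, q5} --a--> {q0, q1, q2, q3, q4, q5}  [seen]
{q0, q1, q2, q3, q4, q5} --b--> {q0, q1, q2, q3, q4, q5}  [seen]
{q0, q1, q2, q3, q4, q5} --c--> {q0, q1, q2, q3, q4, q5}  [seen]
{q0, q1, q3, q4, q5} --a--> {q0, q1, q2, q3, q4, q5}  [seen]
{q0, q1, q3, q4, q5} --b--> {q0, q1, q2, q3, q4, q5}  [seen]
{q0, q1, q3, q4, q5} --c--> {q0, q1, q2, q3, q5}  [seen]
{q0, q1, q2, q3, q5} --a--> {q0, q1, q2, q3, q4, q5}  [seen]
{q0, q1, q2, q3, q5} --b--> {q0, q1, q2, q3, q4, q5}  [seen]
{q0, q1, q2, q3, q5} --c--> {q0, q1, q2, q3, q4, q5}  [seen]
{q0, q1, q2, q3, q4} --a--> {q0, q1, q2, q3, q4, q5}  [seen]
{q0, q1, q2, q3, q4} --b--> {q0, q1, q2, q3, q4, q5}  [seen]
{q0, q1, q2, q3, q4} --c--> {q0, q1, q2, q3, q4, q5}  [seen]
Reachable DFA states: {q0}, {q0, q1, q3}, {q0, q3, q5}, {q0, q3}, {q0, q1, q2, q3, q4, q5}, {q0, q1, q3, q4, q5}, {q0, q1, q2, q3, q5}, {q0, q1, q2, q3, q4}.

8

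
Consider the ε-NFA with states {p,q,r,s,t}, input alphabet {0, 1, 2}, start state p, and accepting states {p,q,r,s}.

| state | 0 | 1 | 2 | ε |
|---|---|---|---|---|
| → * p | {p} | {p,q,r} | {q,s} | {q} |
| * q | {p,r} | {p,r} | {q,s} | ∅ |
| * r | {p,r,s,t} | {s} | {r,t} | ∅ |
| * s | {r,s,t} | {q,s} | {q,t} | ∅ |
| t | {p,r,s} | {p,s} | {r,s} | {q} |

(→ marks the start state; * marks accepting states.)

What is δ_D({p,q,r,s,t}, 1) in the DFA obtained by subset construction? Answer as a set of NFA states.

δ(p,1) = {p,q,r}; δ(q,1) = {p,r}; δ(r,1) = {s}; δ(s,1) = {q,s}; δ(t,1) = {p,s}.
Union: {p,q,r,s}.

{p,q,r,s}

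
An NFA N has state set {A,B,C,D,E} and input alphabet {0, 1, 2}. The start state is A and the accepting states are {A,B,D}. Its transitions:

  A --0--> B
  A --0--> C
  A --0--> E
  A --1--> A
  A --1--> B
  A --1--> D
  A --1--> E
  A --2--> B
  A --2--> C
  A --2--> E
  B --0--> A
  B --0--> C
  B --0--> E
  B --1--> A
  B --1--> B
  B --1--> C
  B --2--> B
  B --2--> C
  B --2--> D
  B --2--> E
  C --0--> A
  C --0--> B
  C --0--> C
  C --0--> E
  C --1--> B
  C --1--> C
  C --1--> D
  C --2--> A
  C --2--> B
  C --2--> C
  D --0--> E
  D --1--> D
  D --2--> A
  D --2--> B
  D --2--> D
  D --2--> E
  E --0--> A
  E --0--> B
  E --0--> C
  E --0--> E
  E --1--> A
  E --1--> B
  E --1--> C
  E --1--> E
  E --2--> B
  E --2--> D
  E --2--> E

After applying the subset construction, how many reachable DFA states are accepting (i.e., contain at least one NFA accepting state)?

5

Start state of the DFA: {A}.
{A} --0--> {B,C,E}  [new]
{A} --1--> {A,B,D,E}  [new]
{A} --2--> {B,C,E}  [seen]
{B,C,E} --0--> {A,B,C,E}  [new]
{B,C,E} --1--> {A,B,C,D,E}  [new]
{B,C,E} --2--> {A,B,C,D,E}  [seen]
{A,B,D,E} --0--> {A,B,C,E}  [seen]
{A,B,D,E} --1--> {A,B,C,D,E}  [seen]
{A,B,D,E} --2--> {A,B,C,D,E}  [seen]
{A,B,C,E} --0--> {A,B,C,E}  [seen]
{A,B,C,E} --1--> {A,B,C,D,E}  [seen]
{A,B,C,E} --2--> {A,B,C,D,E}  [seen]
{A,B,C,D,E} --0--> {A,B,C,E}  [seen]
{A,B,C,D,E} --1--> {A,B,C,D,E}  [seen]
{A,B,C,D,E} --2--> {A,B,C,D,E}  [seen]
Reachable DFA states: {A}, {B,C,E}, {A,B,D,E}, {A,B,C,E}, {A,B,C,D,E}.
Accepting DFA states (contain an NFA accepting state): {A}, {B,C,E}, {A,B,D,E}, {A,B,C,E}, {A,B,C,D,E}.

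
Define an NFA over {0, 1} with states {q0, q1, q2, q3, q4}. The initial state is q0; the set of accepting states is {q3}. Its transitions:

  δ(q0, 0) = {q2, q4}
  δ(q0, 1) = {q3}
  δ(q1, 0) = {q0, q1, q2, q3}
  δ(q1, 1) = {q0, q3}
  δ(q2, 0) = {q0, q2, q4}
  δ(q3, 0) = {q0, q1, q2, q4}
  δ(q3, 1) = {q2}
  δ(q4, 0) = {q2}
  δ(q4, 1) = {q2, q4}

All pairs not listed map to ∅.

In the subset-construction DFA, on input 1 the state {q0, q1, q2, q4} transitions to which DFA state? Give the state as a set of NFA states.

δ(q0,1) = {q3}; δ(q1,1) = {q0, q3}; δ(q2,1) = ∅; δ(q4,1) = {q2, q4}.
Union: {q0, q2, q3, q4}.

{q0, q2, q3, q4}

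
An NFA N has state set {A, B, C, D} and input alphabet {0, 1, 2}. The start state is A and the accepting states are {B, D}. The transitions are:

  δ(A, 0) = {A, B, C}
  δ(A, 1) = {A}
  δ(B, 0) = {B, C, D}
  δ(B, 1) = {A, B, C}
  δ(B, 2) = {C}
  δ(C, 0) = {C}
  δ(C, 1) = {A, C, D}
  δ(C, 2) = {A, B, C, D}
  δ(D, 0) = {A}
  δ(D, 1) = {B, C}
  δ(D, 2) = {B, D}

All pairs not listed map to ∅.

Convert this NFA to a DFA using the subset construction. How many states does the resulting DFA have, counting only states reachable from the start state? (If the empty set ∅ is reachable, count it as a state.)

4

Start state of the DFA: {A}.
{A} --0--> {A, B, C}  [new]
{A} --1--> {A}  [seen]
{A} --2--> ∅  [new]
{A, B, C} --0--> {A, B, C, D}  [new]
{A, B, C} --1--> {A, B, C, D}  [seen]
{A, B, C} --2--> {A, B, C, D}  [seen]
∅ --0--> ∅  [seen]
∅ --1--> ∅  [seen]
∅ --2--> ∅  [seen]
{A, B, C, D} --0--> {A, B, C, D}  [seen]
{A, B, C, D} --1--> {A, B, C, D}  [seen]
{A, B, C, D} --2--> {A, B, C, D}  [seen]
Reachable DFA states: {A}, {A, B, C}, ∅, {A, B, C, D}.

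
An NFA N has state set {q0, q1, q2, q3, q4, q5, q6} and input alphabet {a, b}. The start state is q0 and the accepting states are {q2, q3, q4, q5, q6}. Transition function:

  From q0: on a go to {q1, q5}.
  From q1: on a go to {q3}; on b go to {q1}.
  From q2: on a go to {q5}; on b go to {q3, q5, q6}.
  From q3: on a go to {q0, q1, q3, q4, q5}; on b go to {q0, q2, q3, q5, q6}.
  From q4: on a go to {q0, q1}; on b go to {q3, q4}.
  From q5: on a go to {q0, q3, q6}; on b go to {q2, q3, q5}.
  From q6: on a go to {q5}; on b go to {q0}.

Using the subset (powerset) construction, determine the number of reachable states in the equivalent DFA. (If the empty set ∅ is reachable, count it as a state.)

Start state of the DFA: {q0}.
{q0} --a--> {q1, q5}  [new]
{q0} --b--> ∅  [new]
{q1, q5} --a--> {q0, q3, q6}  [new]
{q1, q5} --b--> {q1, q2, q3, q5}  [new]
∅ --a--> ∅  [seen]
∅ --b--> ∅  [seen]
{q0, q3, q6} --a--> {q0, q1, q3, q4, q5}  [new]
{q0, q3, q6} --b--> {q0, q2, q3, q5, q6}  [new]
{q1, q2, q3, q5} --a--> {q0, q1, q3, q4, q5, q6}  [new]
{q1, q2, q3, q5} --b--> {q0, q1, q2, q3, q5, q6}  [new]
{q0, q1, q3, q4, q5} --a--> {q0, q1, q3, q4, q5, q6}  [seen]
{q0, q1, q3, q4, q5} --b--> {q0, q1, q2, q3, q4, q5, q6}  [new]
{q0, q2, q3, q5, q6} --a--> {q0, q1, q3, q4, q5, q6}  [seen]
{q0, q2, q3, q5, q6} --b--> {q0, q2, q3, q5, q6}  [seen]
{q0, q1, q3, q4, q5, q6} --a--> {q0, q1, q3, q4, q5, q6}  [seen]
{q0, q1, q3, q4, q5, q6} --b--> {q0, q1, q2, q3, q4, q5, q6}  [seen]
{q0, q1, q2, q3, q5, q6} --a--> {q0, q1, q3, q4, q5, q6}  [seen]
{q0, q1, q2, q3, q5, q6} --b--> {q0, q1, q2, q3, q5, q6}  [seen]
{q0, q1, q2, q3, q4, q5, q6} --a--> {q0, q1, q3, q4, q5, q6}  [seen]
{q0, q1, q2, q3, q4, q5, q6} --b--> {q0, q1, q2, q3, q4, q5, q6}  [seen]
Reachable DFA states: {q0}, {q1, q5}, ∅, {q0, q3, q6}, {q1, q2, q3, q5}, {q0, q1, q3, q4, q5}, {q0, q2, q3, q5, q6}, {q0, q1, q3, q4, q5, q6}, {q0, q1, q2, q3, q5, q6}, {q0, q1, q2, q3, q4, q5, q6}.

10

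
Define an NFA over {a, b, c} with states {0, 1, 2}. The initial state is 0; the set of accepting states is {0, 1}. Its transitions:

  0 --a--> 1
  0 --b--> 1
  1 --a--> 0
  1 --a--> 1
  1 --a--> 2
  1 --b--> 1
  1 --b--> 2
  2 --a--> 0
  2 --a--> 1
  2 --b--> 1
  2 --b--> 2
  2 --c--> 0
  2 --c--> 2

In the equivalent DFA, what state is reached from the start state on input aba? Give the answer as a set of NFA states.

{0, 1, 2}

Start: {0}.
δ(0,a) = {1}.
Union: {1}.
After a: {1}.
δ(1,b) = {1, 2}.
Union: {1, 2}.
After b: {1, 2}.
δ(1,a) = {0, 1, 2}; δ(2,a) = {0, 1}.
Union: {0, 1, 2}.
After a: {0, 1, 2}.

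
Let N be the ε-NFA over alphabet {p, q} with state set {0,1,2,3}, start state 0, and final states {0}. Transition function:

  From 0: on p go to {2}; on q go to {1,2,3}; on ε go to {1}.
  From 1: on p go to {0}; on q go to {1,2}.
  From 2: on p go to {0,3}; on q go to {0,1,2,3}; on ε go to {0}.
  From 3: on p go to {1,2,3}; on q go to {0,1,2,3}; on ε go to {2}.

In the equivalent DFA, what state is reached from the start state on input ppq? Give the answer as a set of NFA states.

Start: {0,1}.
δ(0,p) = {2}; δ(1,p) = {0}.
Union: {0,2}.
ε-closure gives {0,1,2}.
After p: {0,1,2}.
δ(0,p) = {2}; δ(1,p) = {0}; δ(2,p) = {0,3}.
Union: {0,2,3}.
ε-closure gives {0,1,2,3}.
After p: {0,1,2,3}.
δ(0,q) = {1,2,3}; δ(1,q) = {1,2}; δ(2,q) = {0,1,2,3}; δ(3,q) = {0,1,2,3}.
Union: {0,1,2,3}.
After q: {0,1,2,3}.

{0,1,2,3}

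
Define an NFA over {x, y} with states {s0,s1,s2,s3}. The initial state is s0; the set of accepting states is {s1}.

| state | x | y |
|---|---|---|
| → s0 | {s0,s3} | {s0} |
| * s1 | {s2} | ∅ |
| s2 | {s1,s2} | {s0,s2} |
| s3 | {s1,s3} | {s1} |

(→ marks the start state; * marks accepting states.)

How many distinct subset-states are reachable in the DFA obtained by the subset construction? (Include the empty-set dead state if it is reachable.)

Start state of the DFA: {s0}.
{s0} --x--> {s0,s3}  [new]
{s0} --y--> {s0}  [seen]
{s0,s3} --x--> {s0,s1,s3}  [new]
{s0,s3} --y--> {s0,s1}  [new]
{s0,s1,s3} --x--> {s0,s1,s2,s3}  [new]
{s0,s1,s3} --y--> {s0,s1}  [seen]
{s0,s1} --x--> {s0,s2,s3}  [new]
{s0,s1} --y--> {s0}  [seen]
{s0,s1,s2,s3} --x--> {s0,s1,s2,s3}  [seen]
{s0,s1,s2,s3} --y--> {s0,s1,s2}  [new]
{s0,s2,s3} --x--> {s0,s1,s2,s3}  [seen]
{s0,s2,s3} --y--> {s0,s1,s2}  [seen]
{s0,s1,s2} --x--> {s0,s1,s2,s3}  [seen]
{s0,s1,s2} --y--> {s0,s2}  [new]
{s0,s2} --x--> {s0,s1,s2,s3}  [seen]
{s0,s2} --y--> {s0,s2}  [seen]
Reachable DFA states: {s0}, {s0,s3}, {s0,s1,s3}, {s0,s1}, {s0,s1,s2,s3}, {s0,s2,s3}, {s0,s1,s2}, {s0,s2}.

8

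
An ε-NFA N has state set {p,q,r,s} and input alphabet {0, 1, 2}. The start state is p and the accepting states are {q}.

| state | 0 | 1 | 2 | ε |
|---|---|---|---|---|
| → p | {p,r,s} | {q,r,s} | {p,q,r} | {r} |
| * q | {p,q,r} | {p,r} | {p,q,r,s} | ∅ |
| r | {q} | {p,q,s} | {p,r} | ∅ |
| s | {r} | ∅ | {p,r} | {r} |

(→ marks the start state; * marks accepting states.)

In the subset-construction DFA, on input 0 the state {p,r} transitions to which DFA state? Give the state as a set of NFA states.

δ(p,0) = {p,r,s}; δ(r,0) = {q}.
Union: {p,q,r,s}.

{p,q,r,s}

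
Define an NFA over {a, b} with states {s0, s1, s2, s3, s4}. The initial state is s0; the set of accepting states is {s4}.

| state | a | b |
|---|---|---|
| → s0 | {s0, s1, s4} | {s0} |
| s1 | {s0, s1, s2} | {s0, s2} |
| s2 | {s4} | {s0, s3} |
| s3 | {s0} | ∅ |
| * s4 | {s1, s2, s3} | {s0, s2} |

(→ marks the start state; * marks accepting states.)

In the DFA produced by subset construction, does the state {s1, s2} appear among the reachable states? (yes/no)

Start state of the DFA: {s0}.
{s0} --a--> {s0, s1, s4}  [new]
{s0} --b--> {s0}  [seen]
{s0, s1, s4} --a--> {s0, s1, s2, s3, s4}  [new]
{s0, s1, s4} --b--> {s0, s2}  [new]
{s0, s1, s2, s3, s4} --a--> {s0, s1, s2, s3, s4}  [seen]
{s0, s1, s2, s3, s4} --b--> {s0, s2, s3}  [new]
{s0, s2} --a--> {s0, s1, s4}  [seen]
{s0, s2} --b--> {s0, s3}  [new]
{s0, s2, s3} --a--> {s0, s1, s4}  [seen]
{s0, s2, s3} --b--> {s0, s3}  [seen]
{s0, s3} --a--> {s0, s1, s4}  [seen]
{s0, s3} --b--> {s0}  [seen]
Reachable DFA states: {s0}, {s0, s1, s4}, {s0, s1, s2, s3, s4}, {s0, s2}, {s0, s2, s3}, {s0, s3}.
{s1, s2} is not among them.

no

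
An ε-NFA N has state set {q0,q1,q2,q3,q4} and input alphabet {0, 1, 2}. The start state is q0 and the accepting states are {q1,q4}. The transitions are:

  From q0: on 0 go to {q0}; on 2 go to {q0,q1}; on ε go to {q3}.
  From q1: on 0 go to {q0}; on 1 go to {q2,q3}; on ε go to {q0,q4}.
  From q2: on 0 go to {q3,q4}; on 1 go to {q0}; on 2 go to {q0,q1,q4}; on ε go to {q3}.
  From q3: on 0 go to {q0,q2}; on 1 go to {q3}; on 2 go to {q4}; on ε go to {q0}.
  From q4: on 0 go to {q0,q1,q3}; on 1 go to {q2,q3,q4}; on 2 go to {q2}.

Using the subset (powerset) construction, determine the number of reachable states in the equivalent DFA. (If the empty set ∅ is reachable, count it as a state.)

5

Start state of the DFA: {q0,q3} (ε-closure of the NFA start).
{q0,q3} --0--> {q0,q2,q3}  [new]
{q0,q3} --1--> {q0,q3}  [seen]
{q0,q3} --2--> {q0,q1,q3,q4}  [new]
{q0,q2,q3} --0--> {q0,q2,q3,q4}  [new]
{q0,q2,q3} --1--> {q0,q3}  [seen]
{q0,q2,q3} --2--> {q0,q1,q3,q4}  [seen]
{q0,q1,q3,q4} --0--> {q0,q1,q2,q3,q4}  [new]
{q0,q1,q3,q4} --1--> {q0,q2,q3,q4}  [seen]
{q0,q1,q3,q4} --2--> {q0,q1,q2,q3,q4}  [seen]
{q0,q2,q3,q4} --0--> {q0,q1,q2,q3,q4}  [seen]
{q0,q2,q3,q4} --1--> {q0,q2,q3,q4}  [seen]
{q0,q2,q3,q4} --2--> {q0,q1,q2,q3,q4}  [seen]
{q0,q1,q2,q3,q4} --0--> {q0,q1,q2,q3,q4}  [seen]
{q0,q1,q2,q3,q4} --1--> {q0,q2,q3,q4}  [seen]
{q0,q1,q2,q3,q4} --2--> {q0,q1,q2,q3,q4}  [seen]
Reachable DFA states: {q0,q3}, {q0,q2,q3}, {q0,q1,q3,q4}, {q0,q2,q3,q4}, {q0,q1,q2,q3,q4}.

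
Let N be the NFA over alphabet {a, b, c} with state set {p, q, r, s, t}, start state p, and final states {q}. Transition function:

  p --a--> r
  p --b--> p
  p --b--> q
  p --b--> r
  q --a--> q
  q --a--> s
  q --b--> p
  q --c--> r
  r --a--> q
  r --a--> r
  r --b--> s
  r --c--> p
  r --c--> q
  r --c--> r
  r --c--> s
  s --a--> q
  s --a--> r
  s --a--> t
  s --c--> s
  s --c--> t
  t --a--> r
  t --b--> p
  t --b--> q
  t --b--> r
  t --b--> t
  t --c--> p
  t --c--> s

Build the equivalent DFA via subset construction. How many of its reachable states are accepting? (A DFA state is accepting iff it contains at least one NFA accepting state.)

Start state of the DFA: {p}.
{p} --a--> {r}  [new]
{p} --b--> {p, q, r}  [new]
{p} --c--> ∅  [new]
{r} --a--> {q, r}  [new]
{r} --b--> {s}  [new]
{r} --c--> {p, q, r, s}  [new]
{p, q, r} --a--> {q, r, s}  [new]
{p, q, r} --b--> {p, q, r, s}  [seen]
{p, q, r} --c--> {p, q, r, s}  [seen]
∅ --a--> ∅  [seen]
∅ --b--> ∅  [seen]
∅ --c--> ∅  [seen]
{q, r} --a--> {q, r, s}  [seen]
{q, r} --b--> {p, s}  [new]
{q, r} --c--> {p, q, r, s}  [seen]
{s} --a--> {q, r, t}  [new]
{s} --b--> ∅  [seen]
{s} --c--> {s, t}  [new]
{p, q, r, s} --a--> {q, r, s, t}  [new]
{p, q, r, s} --b--> {p, q, r, s}  [seen]
{p, q, r, s} --c--> {p, q, r, s, t}  [new]
{q, r, s} --a--> {q, r, s, t}  [seen]
{q, r, s} --b--> {p, s}  [seen]
{q, r, s} --c--> {p, q, r, s, t}  [seen]
{p, s} --a--> {q, r, t}  [seen]
{p, s} --b--> {p, q, r}  [seen]
{p, s} --c--> {s, t}  [seen]
{q, r, t} --a--> {q, r, s}  [seen]
{q, r, t} --b--> {p, q, r, s, t}  [seen]
{q, r, t} --c--> {p, q, r, s}  [seen]
{s, t} --a--> {q, r, t}  [seen]
{s, t} --b--> {p, q, r, t}  [new]
{s, t} --c--> {p, s, t}  [new]
{q, r, s, t} --a--> {q, r, s, t}  [seen]
{q, r, s, t} --b--> {p, q, r, s, t}  [seen]
{q, r, s, t} --c--> {p, q, r, s, t}  [seen]
{p, q, r, s, t} --a--> {q, r, s, t}  [seen]
{p, q, r, s, t} --b--> {p, q, r, s, t}  [seen]
{p, q, r, s, t} --c--> {p, q, r, s, t}  [seen]
{p, q, r, t} --a--> {q, r, s}  [seen]
{p, q, r, t} --b--> {p, q, r, s, t}  [seen]
{p, q, r, t} --c--> {p, q, r, s}  [seen]
{p, s, t} --a--> {q, r, t}  [seen]
{p, s, t} --b--> {p, q, r, t}  [seen]
{p, s, t} --c--> {p, s, t}  [seen]
Reachable DFA states: {p}, {r}, {p, q, r}, ∅, {q, r}, {s}, {p, q, r, s}, {q, r, s}, {p, s}, {q, r, t}, {s, t}, {q, r, s, t}, {p, q, r, s, t}, {p, q, r, t}, {p, s, t}.
Accepting DFA states (contain an NFA accepting state): {p, q, r}, {q, r}, {p, q, r, s}, {q, r, s}, {q, r, t}, {q, r, s, t}, {p, q, r, s, t}, {p, q, r, t}.

8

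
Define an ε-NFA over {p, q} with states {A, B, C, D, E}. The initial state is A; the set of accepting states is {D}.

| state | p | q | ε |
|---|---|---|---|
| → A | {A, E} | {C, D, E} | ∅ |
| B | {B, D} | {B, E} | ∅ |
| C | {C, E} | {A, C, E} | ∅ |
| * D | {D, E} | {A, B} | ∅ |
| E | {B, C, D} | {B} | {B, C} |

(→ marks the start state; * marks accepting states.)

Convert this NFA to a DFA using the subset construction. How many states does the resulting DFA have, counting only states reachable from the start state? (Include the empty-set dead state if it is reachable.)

4

Start state of the DFA: {A} (ε-closure of the NFA start).
{A} --p--> {A, B, C, E}  [new]
{A} --q--> {B, C, D, E}  [new]
{A, B, C, E} --p--> {A, B, C, D, E}  [new]
{A, B, C, E} --q--> {A, B, C, D, E}  [seen]
{B, C, D, E} --p--> {B, C, D, E}  [seen]
{B, C, D, E} --q--> {A, B, C, E}  [seen]
{A, B, C, D, E} --p--> {A, B, C, D, E}  [seen]
{A, B, C, D, E} --q--> {A, B, C, D, E}  [seen]
Reachable DFA states: {A}, {A, B, C, E}, {B, C, D, E}, {A, B, C, D, E}.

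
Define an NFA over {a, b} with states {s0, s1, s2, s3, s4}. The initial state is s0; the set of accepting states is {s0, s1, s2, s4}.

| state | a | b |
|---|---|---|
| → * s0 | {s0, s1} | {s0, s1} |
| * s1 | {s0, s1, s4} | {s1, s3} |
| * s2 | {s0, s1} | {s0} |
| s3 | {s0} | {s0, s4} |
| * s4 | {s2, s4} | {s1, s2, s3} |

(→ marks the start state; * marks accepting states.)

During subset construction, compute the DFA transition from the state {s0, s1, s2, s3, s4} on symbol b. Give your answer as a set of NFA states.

δ(s0,b) = {s0, s1}; δ(s1,b) = {s1, s3}; δ(s2,b) = {s0}; δ(s3,b) = {s0, s4}; δ(s4,b) = {s1, s2, s3}.
Union: {s0, s1, s2, s3, s4}.

{s0, s1, s2, s3, s4}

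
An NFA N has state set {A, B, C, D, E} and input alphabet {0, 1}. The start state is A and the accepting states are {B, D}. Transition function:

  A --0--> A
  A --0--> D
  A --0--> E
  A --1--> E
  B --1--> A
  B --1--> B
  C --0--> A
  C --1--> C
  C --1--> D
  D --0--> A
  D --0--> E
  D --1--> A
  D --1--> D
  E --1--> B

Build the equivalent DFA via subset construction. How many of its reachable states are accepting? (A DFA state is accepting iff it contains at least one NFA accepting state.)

Start state of the DFA: {A}.
{A} --0--> {A, D, E}  [new]
{A} --1--> {E}  [new]
{A, D, E} --0--> {A, D, E}  [seen]
{A, D, E} --1--> {A, B, D, E}  [new]
{E} --0--> ∅  [new]
{E} --1--> {B}  [new]
{A, B, D, E} --0--> {A, D, E}  [seen]
{A, B, D, E} --1--> {A, B, D, E}  [seen]
∅ --0--> ∅  [seen]
∅ --1--> ∅  [seen]
{B} --0--> ∅  [seen]
{B} --1--> {A, B}  [new]
{A, B} --0--> {A, D, E}  [seen]
{A, B} --1--> {A, B, E}  [new]
{A, B, E} --0--> {A, D, E}  [seen]
{A, B, E} --1--> {A, B, E}  [seen]
Reachable DFA states: {A}, {A, D, E}, {E}, {A, B, D, E}, ∅, {B}, {A, B}, {A, B, E}.
Accepting DFA states (contain an NFA accepting state): {A, D, E}, {A, B, D, E}, {B}, {A, B}, {A, B, E}.

5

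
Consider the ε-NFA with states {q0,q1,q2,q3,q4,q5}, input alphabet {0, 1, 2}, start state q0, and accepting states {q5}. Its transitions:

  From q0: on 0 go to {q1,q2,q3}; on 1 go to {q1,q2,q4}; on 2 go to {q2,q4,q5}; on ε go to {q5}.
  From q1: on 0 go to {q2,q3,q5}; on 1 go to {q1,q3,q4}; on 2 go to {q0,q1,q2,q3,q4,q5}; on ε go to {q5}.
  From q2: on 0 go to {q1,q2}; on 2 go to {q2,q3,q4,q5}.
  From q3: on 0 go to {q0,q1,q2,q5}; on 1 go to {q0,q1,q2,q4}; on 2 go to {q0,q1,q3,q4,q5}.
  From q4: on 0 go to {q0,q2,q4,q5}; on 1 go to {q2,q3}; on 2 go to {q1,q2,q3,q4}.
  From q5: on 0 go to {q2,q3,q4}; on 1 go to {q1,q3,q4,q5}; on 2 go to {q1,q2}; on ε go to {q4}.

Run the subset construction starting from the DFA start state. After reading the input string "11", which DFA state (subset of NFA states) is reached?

Start: {q0,q4,q5}.
δ(q0,1) = {q1,q2,q4}; δ(q4,1) = {q2,q3}; δ(q5,1) = {q1,q3,q4,q5}.
Union: {q1,q2,q3,q4,q5}.
After 1: {q1,q2,q3,q4,q5}.
δ(q1,1) = {q1,q3,q4}; δ(q2,1) = ∅; δ(q3,1) = {q0,q1,q2,q4}; δ(q4,1) = {q2,q3}; δ(q5,1) = {q1,q3,q4,q5}.
Union: {q0,q1,q2,q3,q4,q5}.
After 1: {q0,q1,q2,q3,q4,q5}.

{q0,q1,q2,q3,q4,q5}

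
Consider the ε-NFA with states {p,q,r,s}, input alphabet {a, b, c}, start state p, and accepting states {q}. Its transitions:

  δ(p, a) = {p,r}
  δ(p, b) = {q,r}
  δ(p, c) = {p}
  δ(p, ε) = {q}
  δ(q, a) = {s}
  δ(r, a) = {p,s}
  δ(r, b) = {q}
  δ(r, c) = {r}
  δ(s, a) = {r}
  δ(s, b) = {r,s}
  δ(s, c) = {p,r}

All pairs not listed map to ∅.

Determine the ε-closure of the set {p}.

{p,q}

Begin with {p}.
p →ε {q}; add q.
ε-closure = {p,q}.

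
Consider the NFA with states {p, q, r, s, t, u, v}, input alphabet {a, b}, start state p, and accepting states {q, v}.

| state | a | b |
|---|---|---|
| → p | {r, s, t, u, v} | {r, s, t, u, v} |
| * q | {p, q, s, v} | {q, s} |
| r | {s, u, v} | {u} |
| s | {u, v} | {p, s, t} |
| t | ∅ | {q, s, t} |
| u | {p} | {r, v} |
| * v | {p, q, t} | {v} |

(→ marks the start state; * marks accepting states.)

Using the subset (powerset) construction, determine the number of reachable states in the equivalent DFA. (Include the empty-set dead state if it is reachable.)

4

Start state of the DFA: {p}.
{p} --a--> {r, s, t, u, v}  [new]
{p} --b--> {r, s, t, u, v}  [seen]
{r, s, t, u, v} --a--> {p, q, s, t, u, v}  [new]
{r, s, t, u, v} --b--> {p, q, r, s, t, u, v}  [new]
{p, q, s, t, u, v} --a--> {p, q, r, s, t, u, v}  [seen]
{p, q, s, t, u, v} --b--> {p, q, r, s, t, u, v}  [seen]
{p, q, r, s, t, u, v} --a--> {p, q, r, s, t, u, v}  [seen]
{p, q, r, s, t, u, v} --b--> {p, q, r, s, t, u, v}  [seen]
Reachable DFA states: {p}, {r, s, t, u, v}, {p, q, s, t, u, v}, {p, q, r, s, t, u, v}.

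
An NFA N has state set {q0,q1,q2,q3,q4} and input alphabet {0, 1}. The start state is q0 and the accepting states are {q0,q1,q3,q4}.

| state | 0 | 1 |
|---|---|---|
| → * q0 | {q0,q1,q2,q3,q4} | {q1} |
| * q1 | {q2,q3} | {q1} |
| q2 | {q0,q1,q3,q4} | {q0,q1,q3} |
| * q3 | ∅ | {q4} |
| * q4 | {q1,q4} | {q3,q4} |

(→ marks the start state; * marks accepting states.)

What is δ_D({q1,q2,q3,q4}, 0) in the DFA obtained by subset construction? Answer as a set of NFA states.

{q0,q1,q2,q3,q4}

δ(q1,0) = {q2,q3}; δ(q2,0) = {q0,q1,q3,q4}; δ(q3,0) = ∅; δ(q4,0) = {q1,q4}.
Union: {q0,q1,q2,q3,q4}.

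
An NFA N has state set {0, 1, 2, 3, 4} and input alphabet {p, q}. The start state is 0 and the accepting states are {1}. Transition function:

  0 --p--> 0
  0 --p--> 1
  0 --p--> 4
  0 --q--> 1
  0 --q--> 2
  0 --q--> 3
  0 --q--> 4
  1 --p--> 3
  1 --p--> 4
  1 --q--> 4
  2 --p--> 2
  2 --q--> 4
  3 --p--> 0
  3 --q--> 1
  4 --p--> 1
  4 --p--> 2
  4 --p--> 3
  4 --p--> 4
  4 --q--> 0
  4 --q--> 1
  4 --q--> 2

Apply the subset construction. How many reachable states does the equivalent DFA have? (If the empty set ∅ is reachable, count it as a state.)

5

Start state of the DFA: {0}.
{0} --p--> {0, 1, 4}  [new]
{0} --q--> {1, 2, 3, 4}  [new]
{0, 1, 4} --p--> {0, 1, 2, 3, 4}  [new]
{0, 1, 4} --q--> {0, 1, 2, 3, 4}  [seen]
{1, 2, 3, 4} --p--> {0, 1, 2, 3, 4}  [seen]
{1, 2, 3, 4} --q--> {0, 1, 2, 4}  [new]
{0, 1, 2, 3, 4} --p--> {0, 1, 2, 3, 4}  [seen]
{0, 1, 2, 3, 4} --q--> {0, 1, 2, 3, 4}  [seen]
{0, 1, 2, 4} --p--> {0, 1, 2, 3, 4}  [seen]
{0, 1, 2, 4} --q--> {0, 1, 2, 3, 4}  [seen]
Reachable DFA states: {0}, {0, 1, 4}, {1, 2, 3, 4}, {0, 1, 2, 3, 4}, {0, 1, 2, 4}.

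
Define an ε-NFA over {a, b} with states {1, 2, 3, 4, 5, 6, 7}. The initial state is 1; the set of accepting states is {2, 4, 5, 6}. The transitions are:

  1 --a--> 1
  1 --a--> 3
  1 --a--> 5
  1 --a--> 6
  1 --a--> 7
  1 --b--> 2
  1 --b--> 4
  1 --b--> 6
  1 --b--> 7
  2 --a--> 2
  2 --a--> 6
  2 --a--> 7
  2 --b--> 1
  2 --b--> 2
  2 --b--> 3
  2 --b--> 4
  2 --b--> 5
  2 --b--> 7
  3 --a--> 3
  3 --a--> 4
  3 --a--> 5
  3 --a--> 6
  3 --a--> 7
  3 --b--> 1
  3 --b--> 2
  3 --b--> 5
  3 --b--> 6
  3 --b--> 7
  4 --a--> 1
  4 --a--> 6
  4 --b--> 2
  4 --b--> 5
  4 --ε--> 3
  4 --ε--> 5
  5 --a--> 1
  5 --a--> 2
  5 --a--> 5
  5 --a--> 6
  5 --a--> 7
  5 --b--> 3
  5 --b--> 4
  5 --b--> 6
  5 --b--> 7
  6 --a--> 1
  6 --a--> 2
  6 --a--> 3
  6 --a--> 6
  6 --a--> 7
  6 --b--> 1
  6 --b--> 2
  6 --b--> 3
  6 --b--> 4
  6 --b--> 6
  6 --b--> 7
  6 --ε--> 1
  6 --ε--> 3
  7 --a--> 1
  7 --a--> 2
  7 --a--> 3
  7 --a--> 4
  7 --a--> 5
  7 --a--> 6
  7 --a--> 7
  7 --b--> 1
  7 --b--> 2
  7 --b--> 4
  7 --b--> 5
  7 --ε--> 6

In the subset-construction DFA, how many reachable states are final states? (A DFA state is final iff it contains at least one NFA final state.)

2

Start state of the DFA: {1} (ε-closure of the NFA start).
{1} --a--> {1, 3, 5, 6, 7}  [new]
{1} --b--> {1, 2, 3, 4, 5, 6, 7}  [new]
{1, 3, 5, 6, 7} --a--> {1, 2, 3, 4, 5, 6, 7}  [seen]
{1, 3, 5, 6, 7} --b--> {1, 2, 3, 4, 5, 6, 7}  [seen]
{1, 2, 3, 4, 5, 6, 7} --a--> {1, 2, 3, 4, 5, 6, 7}  [seen]
{1, 2, 3, 4, 5, 6, 7} --b--> {1, 2, 3, 4, 5, 6, 7}  [seen]
Reachable DFA states: {1}, {1, 3, 5, 6, 7}, {1, 2, 3, 4, 5, 6, 7}.
Accepting DFA states (contain an NFA accepting state): {1, 3, 5, 6, 7}, {1, 2, 3, 4, 5, 6, 7}.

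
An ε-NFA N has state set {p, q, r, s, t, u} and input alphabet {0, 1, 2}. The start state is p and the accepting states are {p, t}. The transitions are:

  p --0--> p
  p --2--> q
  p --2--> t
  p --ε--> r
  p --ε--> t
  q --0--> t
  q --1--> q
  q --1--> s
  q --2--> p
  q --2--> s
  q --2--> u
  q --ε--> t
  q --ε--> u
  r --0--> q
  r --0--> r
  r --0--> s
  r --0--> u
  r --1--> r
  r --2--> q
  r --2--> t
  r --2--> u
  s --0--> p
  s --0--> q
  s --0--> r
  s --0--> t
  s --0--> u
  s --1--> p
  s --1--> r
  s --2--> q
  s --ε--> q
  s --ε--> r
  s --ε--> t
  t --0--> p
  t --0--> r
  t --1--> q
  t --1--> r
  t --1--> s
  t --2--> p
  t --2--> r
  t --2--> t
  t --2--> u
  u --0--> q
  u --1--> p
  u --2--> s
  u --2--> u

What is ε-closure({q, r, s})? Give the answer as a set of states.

{q, r, s, t, u}

Begin with {q, r, s}.
q →ε {t, u}; add t, u.
ε-closure = {q, r, s, t, u}.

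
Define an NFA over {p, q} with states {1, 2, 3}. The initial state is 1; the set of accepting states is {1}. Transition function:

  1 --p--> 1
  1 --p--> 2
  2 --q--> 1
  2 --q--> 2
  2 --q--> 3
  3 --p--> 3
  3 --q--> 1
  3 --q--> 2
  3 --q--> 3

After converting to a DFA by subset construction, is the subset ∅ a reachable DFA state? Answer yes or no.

Start state of the DFA: {1}.
{1} --p--> {1, 2}  [new]
{1} --q--> ∅  [new]
{1, 2} --p--> {1, 2}  [seen]
{1, 2} --q--> {1, 2, 3}  [new]
∅ --p--> ∅  [seen]
∅ --q--> ∅  [seen]
{1, 2, 3} --p--> {1, 2, 3}  [seen]
{1, 2, 3} --q--> {1, 2, 3}  [seen]
Reachable DFA states: {1}, {1, 2}, ∅, {1, 2, 3}.
∅ is among them.

yes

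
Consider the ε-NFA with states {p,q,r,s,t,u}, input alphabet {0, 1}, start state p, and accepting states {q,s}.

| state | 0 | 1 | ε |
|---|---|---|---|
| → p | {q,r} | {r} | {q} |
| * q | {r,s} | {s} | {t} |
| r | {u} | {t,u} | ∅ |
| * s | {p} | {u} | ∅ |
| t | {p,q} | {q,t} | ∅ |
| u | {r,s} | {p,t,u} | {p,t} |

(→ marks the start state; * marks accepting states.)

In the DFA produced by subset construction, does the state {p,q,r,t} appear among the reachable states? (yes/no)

Start state of the DFA: {p,q,t} (ε-closure of the NFA start).
{p,q,t} --0--> {p,q,r,s,t}  [new]
{p,q,t} --1--> {q,r,s,t}  [new]
{p,q,r,s,t} --0--> {p,q,r,s,t,u}  [new]
{p,q,r,s,t} --1--> {p,q,r,s,t,u}  [seen]
{q,r,s,t} --0--> {p,q,r,s,t,u}  [seen]
{q,r,s,t} --1--> {p,q,s,t,u}  [new]
{p,q,r,s,t,u} --0--> {p,q,r,s,t,u}  [seen]
{p,q,r,s,t,u} --1--> {p,q,r,s,t,u}  [seen]
{p,q,s,t,u} --0--> {p,q,r,s,t}  [seen]
{p,q,s,t,u} --1--> {p,q,r,s,t,u}  [seen]
Reachable DFA states: {p,q,t}, {p,q,r,s,t}, {q,r,s,t}, {p,q,r,s,t,u}, {p,q,s,t,u}.
{p,q,r,t} is not among them.

no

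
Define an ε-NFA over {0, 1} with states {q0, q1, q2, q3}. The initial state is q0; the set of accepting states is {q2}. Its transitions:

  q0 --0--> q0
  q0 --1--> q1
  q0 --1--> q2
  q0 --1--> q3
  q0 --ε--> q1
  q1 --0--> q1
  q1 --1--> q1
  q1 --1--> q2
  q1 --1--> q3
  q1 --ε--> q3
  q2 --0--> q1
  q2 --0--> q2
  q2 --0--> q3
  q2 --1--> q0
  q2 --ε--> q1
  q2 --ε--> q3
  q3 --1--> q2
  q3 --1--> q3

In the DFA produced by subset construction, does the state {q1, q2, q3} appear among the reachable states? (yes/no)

Start state of the DFA: {q0, q1, q3} (ε-closure of the NFA start).
{q0, q1, q3} --0--> {q0, q1, q3}  [seen]
{q0, q1, q3} --1--> {q1, q2, q3}  [new]
{q1, q2, q3} --0--> {q1, q2, q3}  [seen]
{q1, q2, q3} --1--> {q0, q1, q2, q3}  [new]
{q0, q1, q2, q3} --0--> {q0, q1, q2, q3}  [seen]
{q0, q1, q2, q3} --1--> {q0, q1, q2, q3}  [seen]
Reachable DFA states: {q0, q1, q3}, {q1, q2, q3}, {q0, q1, q2, q3}.
{q1, q2, q3} is among them.

yes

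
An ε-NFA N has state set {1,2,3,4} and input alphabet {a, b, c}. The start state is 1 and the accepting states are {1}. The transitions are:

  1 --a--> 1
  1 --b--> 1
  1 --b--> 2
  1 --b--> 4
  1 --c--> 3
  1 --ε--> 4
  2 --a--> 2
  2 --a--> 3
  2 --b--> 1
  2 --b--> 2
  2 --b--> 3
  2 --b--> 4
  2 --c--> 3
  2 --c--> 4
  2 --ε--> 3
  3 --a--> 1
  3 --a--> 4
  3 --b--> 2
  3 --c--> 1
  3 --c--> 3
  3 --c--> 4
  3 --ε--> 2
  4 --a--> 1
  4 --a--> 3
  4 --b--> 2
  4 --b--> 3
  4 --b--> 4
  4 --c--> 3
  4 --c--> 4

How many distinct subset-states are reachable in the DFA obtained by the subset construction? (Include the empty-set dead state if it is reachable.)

Start state of the DFA: {1,4} (ε-closure of the NFA start).
{1,4} --a--> {1,2,3,4}  [new]
{1,4} --b--> {1,2,3,4}  [seen]
{1,4} --c--> {2,3,4}  [new]
{1,2,3,4} --a--> {1,2,3,4}  [seen]
{1,2,3,4} --b--> {1,2,3,4}  [seen]
{1,2,3,4} --c--> {1,2,3,4}  [seen]
{2,3,4} --a--> {1,2,3,4}  [seen]
{2,3,4} --b--> {1,2,3,4}  [seen]
{2,3,4} --c--> {1,2,3,4}  [seen]
Reachable DFA states: {1,4}, {1,2,3,4}, {2,3,4}.

3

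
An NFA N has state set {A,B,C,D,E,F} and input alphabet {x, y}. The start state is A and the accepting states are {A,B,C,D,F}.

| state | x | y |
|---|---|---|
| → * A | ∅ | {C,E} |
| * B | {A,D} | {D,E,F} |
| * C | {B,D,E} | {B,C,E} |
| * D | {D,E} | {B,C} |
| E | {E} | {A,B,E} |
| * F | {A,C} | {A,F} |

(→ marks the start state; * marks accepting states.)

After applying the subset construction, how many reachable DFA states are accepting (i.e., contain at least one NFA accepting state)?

Start state of the DFA: {A}.
{A} --x--> ∅  [new]
{A} --y--> {C,E}  [new]
∅ --x--> ∅  [seen]
∅ --y--> ∅  [seen]
{C,E} --x--> {B,D,E}  [new]
{C,E} --y--> {A,B,C,E}  [new]
{B,D,E} --x--> {A,D,E}  [new]
{B,D,E} --y--> {A,B,C,D,E,F}  [new]
{A,B,C,E} --x--> {A,B,D,E}  [new]
{A,B,C,E} --y--> {A,B,C,D,E,F}  [seen]
{A,D,E} --x--> {D,E}  [new]
{A,D,E} --y--> {A,B,C,E}  [seen]
{A,B,C,D,E,F} --x--> {A,B,C,D,E}  [new]
{A,B,C,D,E,F} --y--> {A,B,C,D,E,F}  [seen]
{A,B,D,E} --x--> {A,D,E}  [seen]
{A,B,D,E} --y--> {A,B,C,D,E,F}  [seen]
{D,E} --x--> {D,E}  [seen]
{D,E} --y--> {A,B,C,E}  [seen]
{A,B,C,D,E} --x--> {A,B,D,E}  [seen]
{A,B,C,D,E} --y--> {A,B,C,D,E,F}  [seen]
Reachable DFA states: {A}, ∅, {C,E}, {B,D,E}, {A,B,C,E}, {A,D,E}, {A,B,C,D,E,F}, {A,B,D,E}, {D,E}, {A,B,C,D,E}.
Accepting DFA states (contain an NFA accepting state): {A}, {C,E}, {B,D,E}, {A,B,C,E}, {A,D,E}, {A,B,C,D,E,F}, {A,B,D,E}, {D,E}, {A,B,C,D,E}.

9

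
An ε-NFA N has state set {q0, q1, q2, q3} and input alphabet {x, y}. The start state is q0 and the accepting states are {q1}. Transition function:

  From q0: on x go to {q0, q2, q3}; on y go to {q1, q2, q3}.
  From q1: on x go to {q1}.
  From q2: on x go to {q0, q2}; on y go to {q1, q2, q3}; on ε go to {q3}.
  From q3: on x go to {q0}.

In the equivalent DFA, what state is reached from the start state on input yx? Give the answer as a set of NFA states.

Start: {q0}.
δ(q0,y) = {q1, q2, q3}.
Union: {q1, q2, q3}.
After y: {q1, q2, q3}.
δ(q1,x) = {q1}; δ(q2,x) = {q0, q2}; δ(q3,x) = {q0}.
Union: {q0, q1, q2}.
ε-closure gives {q0, q1, q2, q3}.
After x: {q0, q1, q2, q3}.

{q0, q1, q2, q3}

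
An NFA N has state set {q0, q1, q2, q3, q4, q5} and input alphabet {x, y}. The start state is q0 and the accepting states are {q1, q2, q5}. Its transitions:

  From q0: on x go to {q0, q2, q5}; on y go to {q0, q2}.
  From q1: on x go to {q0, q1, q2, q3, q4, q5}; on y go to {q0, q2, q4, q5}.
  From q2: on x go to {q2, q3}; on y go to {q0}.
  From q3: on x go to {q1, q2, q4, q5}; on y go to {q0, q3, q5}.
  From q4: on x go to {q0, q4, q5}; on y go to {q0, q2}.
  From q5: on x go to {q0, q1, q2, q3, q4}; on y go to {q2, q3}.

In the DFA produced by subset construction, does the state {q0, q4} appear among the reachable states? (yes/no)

Start state of the DFA: {q0}.
{q0} --x--> {q0, q2, q5}  [new]
{q0} --y--> {q0, q2}  [new]
{q0, q2, q5} --x--> {q0, q1, q2, q3, q4, q5}  [new]
{q0, q2, q5} --y--> {q0, q2, q3}  [new]
{q0, q2} --x--> {q0, q2, q3, q5}  [new]
{q0, q2} --y--> {q0, q2}  [seen]
{q0, q1, q2, q3, q4, q5} --x--> {q0, q1, q2, q3, q4, q5}  [seen]
{q0, q1, q2, q3, q4, q5} --y--> {q0, q2, q3, q4, q5}  [new]
{q0, q2, q3} --x--> {q0, q1, q2, q3, q4, q5}  [seen]
{q0, q2, q3} --y--> {q0, q2, q3, q5}  [seen]
{q0, q2, q3, q5} --x--> {q0, q1, q2, q3, q4, q5}  [seen]
{q0, q2, q3, q5} --y--> {q0, q2, q3, q5}  [seen]
{q0, q2, q3, q4, q5} --x--> {q0, q1, q2, q3, q4, q5}  [seen]
{q0, q2, q3, q4, q5} --y--> {q0, q2, q3, q5}  [seen]
Reachable DFA states: {q0}, {q0, q2, q5}, {q0, q2}, {q0, q1, q2, q3, q4, q5}, {q0, q2, q3}, {q0, q2, q3, q5}, {q0, q2, q3, q4, q5}.
{q0, q4} is not among them.

no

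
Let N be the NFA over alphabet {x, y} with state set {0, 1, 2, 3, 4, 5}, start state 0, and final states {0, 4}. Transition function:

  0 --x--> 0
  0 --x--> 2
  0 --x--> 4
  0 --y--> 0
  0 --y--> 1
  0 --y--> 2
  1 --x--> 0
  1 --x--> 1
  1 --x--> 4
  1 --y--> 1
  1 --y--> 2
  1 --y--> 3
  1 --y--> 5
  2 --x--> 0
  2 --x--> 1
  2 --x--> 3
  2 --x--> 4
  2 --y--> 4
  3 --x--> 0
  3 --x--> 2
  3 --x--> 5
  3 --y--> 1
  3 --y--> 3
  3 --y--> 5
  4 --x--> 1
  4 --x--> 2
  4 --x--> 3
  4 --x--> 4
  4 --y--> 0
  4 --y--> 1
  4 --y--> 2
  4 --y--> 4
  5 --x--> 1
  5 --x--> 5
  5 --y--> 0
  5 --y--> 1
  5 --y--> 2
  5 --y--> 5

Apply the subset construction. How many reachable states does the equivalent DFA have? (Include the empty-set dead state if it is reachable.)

6

Start state of the DFA: {0}.
{0} --x--> {0, 2, 4}  [new]
{0} --y--> {0, 1, 2}  [new]
{0, 2, 4} --x--> {0, 1, 2, 3, 4}  [new]
{0, 2, 4} --y--> {0, 1, 2, 4}  [new]
{0, 1, 2} --x--> {0, 1, 2, 3, 4}  [seen]
{0, 1, 2} --y--> {0, 1, 2, 3, 4, 5}  [new]
{0, 1, 2, 3, 4} --x--> {0, 1, 2, 3, 4, 5}  [seen]
{0, 1, 2, 3, 4} --y--> {0, 1, 2, 3, 4, 5}  [seen]
{0, 1, 2, 4} --x--> {0, 1, 2, 3, 4}  [seen]
{0, 1, 2, 4} --y--> {0, 1, 2, 3, 4, 5}  [seen]
{0, 1, 2, 3, 4, 5} --x--> {0, 1, 2, 3, 4, 5}  [seen]
{0, 1, 2, 3, 4, 5} --y--> {0, 1, 2, 3, 4, 5}  [seen]
Reachable DFA states: {0}, {0, 2, 4}, {0, 1, 2}, {0, 1, 2, 3, 4}, {0, 1, 2, 4}, {0, 1, 2, 3, 4, 5}.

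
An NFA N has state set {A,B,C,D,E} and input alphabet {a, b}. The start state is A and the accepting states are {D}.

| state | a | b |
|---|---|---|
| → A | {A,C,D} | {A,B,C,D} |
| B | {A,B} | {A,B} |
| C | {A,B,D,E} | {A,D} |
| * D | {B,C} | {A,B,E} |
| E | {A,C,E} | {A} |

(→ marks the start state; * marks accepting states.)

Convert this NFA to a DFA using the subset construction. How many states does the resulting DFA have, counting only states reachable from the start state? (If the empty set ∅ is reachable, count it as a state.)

4

Start state of the DFA: {A}.
{A} --a--> {A,C,D}  [new]
{A} --b--> {A,B,C,D}  [new]
{A,C,D} --a--> {A,B,C,D,E}  [new]
{A,C,D} --b--> {A,B,C,D,E}  [seen]
{A,B,C,D} --a--> {A,B,C,D,E}  [seen]
{A,B,C,D} --b--> {A,B,C,D,E}  [seen]
{A,B,C,D,E} --a--> {A,B,C,D,E}  [seen]
{A,B,C,D,E} --b--> {A,B,C,D,E}  [seen]
Reachable DFA states: {A}, {A,C,D}, {A,B,C,D}, {A,B,C,D,E}.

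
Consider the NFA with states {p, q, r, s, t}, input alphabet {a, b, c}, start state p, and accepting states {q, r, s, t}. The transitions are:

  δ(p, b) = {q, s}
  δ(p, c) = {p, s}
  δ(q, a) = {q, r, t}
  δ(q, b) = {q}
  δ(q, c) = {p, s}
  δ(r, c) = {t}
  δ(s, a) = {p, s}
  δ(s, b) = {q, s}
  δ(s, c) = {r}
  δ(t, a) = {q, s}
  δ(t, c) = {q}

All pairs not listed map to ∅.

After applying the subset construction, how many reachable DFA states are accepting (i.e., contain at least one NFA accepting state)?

6

Start state of the DFA: {p}.
{p} --a--> ∅  [new]
{p} --b--> {q, s}  [new]
{p} --c--> {p, s}  [new]
∅ --a--> ∅  [seen]
∅ --b--> ∅  [seen]
∅ --c--> ∅  [seen]
{q, s} --a--> {p, q, r, s, t}  [new]
{q, s} --b--> {q, s}  [seen]
{q, s} --c--> {p, r, s}  [new]
{p, s} --a--> {p, s}  [seen]
{p, s} --b--> {q, s}  [seen]
{p, s} --c--> {p, r, s}  [seen]
{p, q, r, s, t} --a--> {p, q, r, s, t}  [seen]
{p, q, r, s, t} --b--> {q, s}  [seen]
{p, q, r, s, t} --c--> {p, q, r, s, t}  [seen]
{p, r, s} --a--> {p, s}  [seen]
{p, r, s} --b--> {q, s}  [seen]
{p, r, s} --c--> {p, r, s, t}  [new]
{p, r, s, t} --a--> {p, q, s}  [new]
{p, r, s, t} --b--> {q, s}  [seen]
{p, r, s, t} --c--> {p, q, r, s, t}  [seen]
{p, q, s} --a--> {p, q, r, s, t}  [seen]
{p, q, s} --b--> {q, s}  [seen]
{p, q, s} --c--> {p, r, s}  [seen]
Reachable DFA states: {p}, ∅, {q, s}, {p, s}, {p, q, r, s, t}, {p, r, s}, {p, r, s, t}, {p, q, s}.
Accepting DFA states (contain an NFA accepting state): {q, s}, {p, s}, {p, q, r, s, t}, {p, r, s}, {p, r, s, t}, {p, q, s}.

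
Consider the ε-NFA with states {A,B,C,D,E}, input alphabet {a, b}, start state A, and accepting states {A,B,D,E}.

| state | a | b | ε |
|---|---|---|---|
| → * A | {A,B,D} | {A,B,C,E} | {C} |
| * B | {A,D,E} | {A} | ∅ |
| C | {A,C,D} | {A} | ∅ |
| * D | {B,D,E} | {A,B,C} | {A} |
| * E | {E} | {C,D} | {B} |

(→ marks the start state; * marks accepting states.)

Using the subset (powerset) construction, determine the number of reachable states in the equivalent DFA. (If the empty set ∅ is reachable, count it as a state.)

Start state of the DFA: {A,C} (ε-closure of the NFA start).
{A,C} --a--> {A,B,C,D}  [new]
{A,C} --b--> {A,B,C,E}  [new]
{A,B,C,D} --a--> {A,B,C,D,E}  [new]
{A,B,C,D} --b--> {A,B,C,E}  [seen]
{A,B,C,E} --a--> {A,B,C,D,E}  [seen]
{A,B,C,E} --b--> {A,B,C,D,E}  [seen]
{A,B,C,D,E} --a--> {A,B,C,D,E}  [seen]
{A,B,C,D,E} --b--> {A,B,C,D,E}  [seen]
Reachable DFA states: {A,C}, {A,B,C,D}, {A,B,C,E}, {A,B,C,D,E}.

4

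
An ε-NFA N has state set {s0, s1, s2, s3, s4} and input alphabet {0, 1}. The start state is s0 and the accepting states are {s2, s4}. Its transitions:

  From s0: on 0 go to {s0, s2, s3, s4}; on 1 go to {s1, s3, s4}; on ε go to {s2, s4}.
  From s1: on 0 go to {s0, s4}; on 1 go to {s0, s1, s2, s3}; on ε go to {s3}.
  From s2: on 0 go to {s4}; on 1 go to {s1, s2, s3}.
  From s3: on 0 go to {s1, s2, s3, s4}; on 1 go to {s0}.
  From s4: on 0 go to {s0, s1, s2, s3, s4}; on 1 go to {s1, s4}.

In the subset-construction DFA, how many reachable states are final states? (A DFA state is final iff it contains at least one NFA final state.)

3

Start state of the DFA: {s0, s2, s4} (ε-closure of the NFA start).
{s0, s2, s4} --0--> {s0, s1, s2, s3, s4}  [new]
{s0, s2, s4} --1--> {s1, s2, s3, s4}  [new]
{s0, s1, s2, s3, s4} --0--> {s0, s1, s2, s3, s4}  [seen]
{s0, s1, s2, s3, s4} --1--> {s0, s1, s2, s3, s4}  [seen]
{s1, s2, s3, s4} --0--> {s0, s1, s2, s3, s4}  [seen]
{s1, s2, s3, s4} --1--> {s0, s1, s2, s3, s4}  [seen]
Reachable DFA states: {s0, s2, s4}, {s0, s1, s2, s3, s4}, {s1, s2, s3, s4}.
Accepting DFA states (contain an NFA accepting state): {s0, s2, s4}, {s0, s1, s2, s3, s4}, {s1, s2, s3, s4}.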